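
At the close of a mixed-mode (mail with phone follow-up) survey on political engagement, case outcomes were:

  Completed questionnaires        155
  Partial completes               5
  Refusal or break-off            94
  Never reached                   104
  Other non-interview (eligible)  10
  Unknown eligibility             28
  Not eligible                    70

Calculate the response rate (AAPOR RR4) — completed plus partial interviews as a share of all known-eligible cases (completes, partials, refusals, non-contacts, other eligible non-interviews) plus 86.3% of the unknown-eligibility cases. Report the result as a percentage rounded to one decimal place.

40.8%

Numerator = 155 + 5 = 160
Determined eligible = 155 + 5 + 94 + 104 + 10 = 368
Estimated eligible among unknowns = 0.8630 × 28 = 24.16
Denom = 368 + 24.16 = 392.16
RR4 = 160 / 392.16 = 0.4080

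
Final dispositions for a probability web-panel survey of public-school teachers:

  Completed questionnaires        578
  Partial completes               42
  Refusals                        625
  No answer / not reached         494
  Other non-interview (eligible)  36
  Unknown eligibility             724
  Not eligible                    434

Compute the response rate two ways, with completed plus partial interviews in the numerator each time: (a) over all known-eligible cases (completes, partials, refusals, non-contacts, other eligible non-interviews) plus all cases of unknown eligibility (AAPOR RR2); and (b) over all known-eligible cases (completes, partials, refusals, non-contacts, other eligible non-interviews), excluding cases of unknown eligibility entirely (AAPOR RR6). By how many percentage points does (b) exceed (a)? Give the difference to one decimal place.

10.1

Top: 578 + 42 = 620
Base: 578 + 42 + 625 + 494 + 36 + 724 = 2499
RR2 = 620 / 2499 = 0.2481
Base: 578 + 42 + 625 + 494 + 36 = 1775
RR6 = 620 / 1775 = 0.3493
Difference = 34.93 − 24.81 = 10.12 percentage points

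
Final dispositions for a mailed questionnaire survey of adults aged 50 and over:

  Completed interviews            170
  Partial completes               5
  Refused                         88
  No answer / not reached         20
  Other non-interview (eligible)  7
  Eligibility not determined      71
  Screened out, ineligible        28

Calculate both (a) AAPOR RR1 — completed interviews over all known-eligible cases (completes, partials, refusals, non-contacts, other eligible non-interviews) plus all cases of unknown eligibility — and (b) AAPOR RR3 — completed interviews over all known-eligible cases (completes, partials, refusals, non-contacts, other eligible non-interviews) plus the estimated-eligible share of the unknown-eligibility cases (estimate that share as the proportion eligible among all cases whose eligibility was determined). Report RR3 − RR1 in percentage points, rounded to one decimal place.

0.8

Numerator: 170
Denominator: 170 + 5 + 88 + 20 + 7 + 71 = 361
RR1 = 170 / 361 = 0.4709
Eligible (known): 170 + 5 + 88 + 20 + 7 = 290
e = 290 / (290 + 28) = 290 / 318 = 0.9119
e × U: 0.9119 × 71 = 64.74
Denominator: 290 + 64.74 = 354.74
RR3 = 170 / 354.74 = 0.4792
Difference = 47.92 − 47.09 = 0.83 percentage points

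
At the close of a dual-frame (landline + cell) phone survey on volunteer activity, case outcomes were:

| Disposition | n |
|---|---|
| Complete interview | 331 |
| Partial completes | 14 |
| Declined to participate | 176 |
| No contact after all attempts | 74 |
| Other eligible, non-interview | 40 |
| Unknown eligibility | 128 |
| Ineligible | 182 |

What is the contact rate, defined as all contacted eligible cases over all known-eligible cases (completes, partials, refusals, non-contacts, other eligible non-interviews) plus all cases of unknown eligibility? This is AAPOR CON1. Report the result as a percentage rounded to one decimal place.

73.5%

Top → 331 + 14 + 176 + 40 = 561
Base → 331 + 14 + 176 + 74 + 40 + 128 = 763
CON1 = 561 / 763 = 0.7353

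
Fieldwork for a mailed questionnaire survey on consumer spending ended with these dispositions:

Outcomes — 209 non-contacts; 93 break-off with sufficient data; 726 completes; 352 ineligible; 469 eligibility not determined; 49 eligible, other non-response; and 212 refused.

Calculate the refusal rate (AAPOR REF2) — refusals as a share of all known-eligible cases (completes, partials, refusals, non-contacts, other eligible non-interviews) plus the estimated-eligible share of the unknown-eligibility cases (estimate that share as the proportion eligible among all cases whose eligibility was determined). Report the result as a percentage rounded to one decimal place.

12.8%

Numerator: 212
Known eligible: 726 + 93 + 212 + 209 + 49 = 1289
e = 1289 / (1289 + 352) = 1289 / 1641 = 0.7855
Eligible share of unknowns: 0.7855 × 469 = 368.40
Denom: 1289 + 368.40 = 1657.40
REF2 = 212 / 1657.40 = 0.1279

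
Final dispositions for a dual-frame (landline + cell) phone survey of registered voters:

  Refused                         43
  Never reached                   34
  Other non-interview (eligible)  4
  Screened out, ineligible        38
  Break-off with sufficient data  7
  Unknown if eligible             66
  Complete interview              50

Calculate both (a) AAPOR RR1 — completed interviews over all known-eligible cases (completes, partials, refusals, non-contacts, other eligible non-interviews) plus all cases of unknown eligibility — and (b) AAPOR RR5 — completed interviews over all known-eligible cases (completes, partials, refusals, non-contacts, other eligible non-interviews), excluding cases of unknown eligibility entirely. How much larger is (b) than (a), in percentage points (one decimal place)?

11.7

Num → 50
Base → 50 + 7 + 43 + 34 + 4 + 66 = 204
RR1 = 50 / 204 = 0.2451
Base → 50 + 7 + 43 + 34 + 4 = 138
RR5 = 50 / 138 = 0.3623
Difference = 36.23 − 24.51 = 11.72 percentage points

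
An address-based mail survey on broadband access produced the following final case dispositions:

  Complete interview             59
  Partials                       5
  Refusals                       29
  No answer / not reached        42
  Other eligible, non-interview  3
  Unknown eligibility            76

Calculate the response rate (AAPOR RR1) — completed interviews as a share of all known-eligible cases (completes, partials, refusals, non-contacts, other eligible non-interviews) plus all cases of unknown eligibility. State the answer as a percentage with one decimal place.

27.6%

Num: 59
Denom: 59 + 5 + 29 + 42 + 3 + 76 = 214
RR1 = 59 / 214 = 0.2757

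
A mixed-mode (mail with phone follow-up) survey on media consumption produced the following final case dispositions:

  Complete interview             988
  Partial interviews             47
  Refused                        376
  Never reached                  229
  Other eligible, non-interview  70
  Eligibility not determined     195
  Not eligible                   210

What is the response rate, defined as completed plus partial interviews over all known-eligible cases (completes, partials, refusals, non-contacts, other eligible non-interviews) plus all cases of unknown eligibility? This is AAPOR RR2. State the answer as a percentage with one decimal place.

54.3%

Top → 988 + 47 = 1035
Denominator → 988 + 47 + 376 + 229 + 70 + 195 = 1905
RR2 = 1035 / 1905 = 0.5433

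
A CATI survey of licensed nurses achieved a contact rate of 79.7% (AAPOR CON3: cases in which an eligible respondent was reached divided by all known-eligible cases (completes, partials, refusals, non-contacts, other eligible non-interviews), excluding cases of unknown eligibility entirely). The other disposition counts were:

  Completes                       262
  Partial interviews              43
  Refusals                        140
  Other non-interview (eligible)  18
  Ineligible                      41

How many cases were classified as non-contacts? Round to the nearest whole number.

Num: 262 + 43 + 140 + 18 = 463
CON3 = 463 / D = 0.797
D = 463 / 0.797 = 580.9
Rest of base = 463
non-contacts = 580.9 − 463 ≈ 118

118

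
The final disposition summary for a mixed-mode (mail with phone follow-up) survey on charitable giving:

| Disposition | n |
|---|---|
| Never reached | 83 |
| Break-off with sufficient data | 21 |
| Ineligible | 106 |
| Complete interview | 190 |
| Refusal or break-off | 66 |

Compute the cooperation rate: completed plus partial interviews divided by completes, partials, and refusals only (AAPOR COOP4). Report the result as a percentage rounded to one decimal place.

76.2%

Numerator = 190 + 21 = 211
Denominator = 190 + 21 + 66 = 277
COOP4 = 211 / 277 = 0.7617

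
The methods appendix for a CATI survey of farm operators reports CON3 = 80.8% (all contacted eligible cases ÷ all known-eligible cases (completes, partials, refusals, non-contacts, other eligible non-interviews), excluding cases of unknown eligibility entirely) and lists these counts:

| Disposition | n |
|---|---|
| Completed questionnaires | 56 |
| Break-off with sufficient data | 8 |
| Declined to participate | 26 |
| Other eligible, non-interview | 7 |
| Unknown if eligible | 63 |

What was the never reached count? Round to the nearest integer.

Top → 56 + 8 + 26 + 7 = 97
CON3 = 97 / D = 0.808
D = 97 / 0.808 = 120.0
Rest of base = 97
never reached = 120.0 − 97 ≈ 23

23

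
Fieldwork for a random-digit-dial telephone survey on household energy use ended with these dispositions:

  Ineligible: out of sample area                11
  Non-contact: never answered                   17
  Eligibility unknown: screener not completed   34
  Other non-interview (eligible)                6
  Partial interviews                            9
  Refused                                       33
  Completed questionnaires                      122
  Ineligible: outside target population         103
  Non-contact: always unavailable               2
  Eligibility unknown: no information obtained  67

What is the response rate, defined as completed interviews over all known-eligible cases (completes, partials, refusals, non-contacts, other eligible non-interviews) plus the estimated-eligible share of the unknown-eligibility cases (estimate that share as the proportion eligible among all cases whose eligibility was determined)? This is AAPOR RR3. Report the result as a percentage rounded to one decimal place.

48.4%

Never reached = 17 + 2 = 19
Eligibility not determined = 34 + 67 = 101
Out of scope = 103 + 11 = 114
Top: 122
Known eligible: 122 + 9 + 33 + 19 + 6 = 189
e = 189 / (189 + 114) = 189 / 303 = 0.6238
Eligible share of unknowns: 0.6238 × 101 = 63.00
Denom: 189 + 63.00 = 252.00
RR3 = 122 / 252.00 = 0.4841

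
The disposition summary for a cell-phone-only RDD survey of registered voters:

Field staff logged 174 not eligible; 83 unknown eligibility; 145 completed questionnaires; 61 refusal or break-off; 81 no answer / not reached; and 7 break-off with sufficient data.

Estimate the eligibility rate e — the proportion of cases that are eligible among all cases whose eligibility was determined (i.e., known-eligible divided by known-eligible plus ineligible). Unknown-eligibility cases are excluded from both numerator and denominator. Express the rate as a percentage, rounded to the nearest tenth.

Eligible (known) → 145 + 7 + 61 + 81 = 294
e = 294 / (294 + 174) = 294 / 468 = 0.6282

62.8%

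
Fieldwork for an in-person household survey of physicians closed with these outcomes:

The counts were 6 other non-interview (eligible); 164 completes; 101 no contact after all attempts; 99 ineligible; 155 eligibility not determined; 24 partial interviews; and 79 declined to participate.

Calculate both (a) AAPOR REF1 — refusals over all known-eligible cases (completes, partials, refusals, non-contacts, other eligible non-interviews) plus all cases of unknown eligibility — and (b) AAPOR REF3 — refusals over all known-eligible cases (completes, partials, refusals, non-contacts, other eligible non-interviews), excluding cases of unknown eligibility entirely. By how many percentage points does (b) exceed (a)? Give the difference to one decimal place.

6.2

Numerator = 79
Denom = 164 + 24 + 79 + 101 + 6 + 155 = 529
REF1 = 79 / 529 = 0.1493
Denom = 164 + 24 + 79 + 101 + 6 = 374
REF3 = 79 / 374 = 0.2112
Difference = 21.12 − 14.93 = 6.19 percentage points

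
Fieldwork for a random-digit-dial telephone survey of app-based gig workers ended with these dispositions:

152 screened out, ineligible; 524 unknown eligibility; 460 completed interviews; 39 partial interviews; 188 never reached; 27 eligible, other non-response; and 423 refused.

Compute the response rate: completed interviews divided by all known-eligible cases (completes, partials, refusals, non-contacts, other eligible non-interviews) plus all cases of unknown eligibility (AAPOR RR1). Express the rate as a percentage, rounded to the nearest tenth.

27.7%

Num: 460
Denominator: 460 + 39 + 423 + 188 + 27 + 524 = 1661
RR1 = 460 / 1661 = 0.2769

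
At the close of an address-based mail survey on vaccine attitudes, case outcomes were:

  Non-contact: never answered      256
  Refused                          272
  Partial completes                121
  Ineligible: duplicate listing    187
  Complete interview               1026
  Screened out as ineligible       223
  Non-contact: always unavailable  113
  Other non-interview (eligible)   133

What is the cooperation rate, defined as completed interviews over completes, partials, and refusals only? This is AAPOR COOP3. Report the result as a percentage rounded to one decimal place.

No contact after all attempts = 256 + 113 = 369
Screened out, ineligible = 223 + 187 = 410
Num = 1026
Denominator = 1026 + 121 + 272 = 1419
COOP3 = 1026 / 1419 = 0.7230

72.3%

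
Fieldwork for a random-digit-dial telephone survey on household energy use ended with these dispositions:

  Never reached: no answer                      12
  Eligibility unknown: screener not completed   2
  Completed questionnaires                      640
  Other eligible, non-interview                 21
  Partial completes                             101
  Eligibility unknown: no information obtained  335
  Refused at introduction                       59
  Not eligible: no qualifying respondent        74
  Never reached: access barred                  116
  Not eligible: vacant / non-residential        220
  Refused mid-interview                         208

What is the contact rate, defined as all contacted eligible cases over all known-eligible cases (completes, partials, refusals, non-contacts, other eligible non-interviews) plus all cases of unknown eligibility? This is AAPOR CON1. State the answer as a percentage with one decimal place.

68.9%

Refusal or break-off = 59 + 208 = 267
No contact after all attempts = 12 + 116 = 128
Undetermined eligibility = 2 + 335 = 337
Screened out, ineligible = 74 + 220 = 294
Top → 640 + 101 + 267 + 21 = 1029
Denominator → 640 + 101 + 267 + 128 + 21 + 337 = 1494
CON1 = 1029 / 1494 = 0.6888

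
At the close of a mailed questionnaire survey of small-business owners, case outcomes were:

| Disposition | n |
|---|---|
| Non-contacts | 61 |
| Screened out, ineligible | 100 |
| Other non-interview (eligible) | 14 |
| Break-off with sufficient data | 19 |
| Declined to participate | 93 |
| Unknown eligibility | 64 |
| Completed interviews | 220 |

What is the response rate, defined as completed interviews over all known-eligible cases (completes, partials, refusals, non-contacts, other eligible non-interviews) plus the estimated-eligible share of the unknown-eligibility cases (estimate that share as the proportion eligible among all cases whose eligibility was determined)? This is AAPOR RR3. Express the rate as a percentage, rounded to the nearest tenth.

Top → 220
Known eligible → 220 + 19 + 93 + 61 + 14 = 407
e = 407 / (407 + 100) = 407 / 507 = 0.8028
e × U → 0.8028 × 64 = 51.38
Base → 407 + 51.38 = 458.38
RR3 = 220 / 458.38 = 0.4800

48.0%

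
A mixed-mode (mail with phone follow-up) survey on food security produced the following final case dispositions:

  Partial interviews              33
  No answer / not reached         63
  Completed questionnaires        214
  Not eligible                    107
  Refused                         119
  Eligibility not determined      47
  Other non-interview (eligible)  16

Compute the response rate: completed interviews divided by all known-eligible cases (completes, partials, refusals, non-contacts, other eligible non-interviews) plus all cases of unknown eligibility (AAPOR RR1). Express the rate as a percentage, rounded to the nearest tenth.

43.5%

Num: 214
Denominator: 214 + 33 + 119 + 63 + 16 + 47 = 492
RR1 = 214 / 492 = 0.4350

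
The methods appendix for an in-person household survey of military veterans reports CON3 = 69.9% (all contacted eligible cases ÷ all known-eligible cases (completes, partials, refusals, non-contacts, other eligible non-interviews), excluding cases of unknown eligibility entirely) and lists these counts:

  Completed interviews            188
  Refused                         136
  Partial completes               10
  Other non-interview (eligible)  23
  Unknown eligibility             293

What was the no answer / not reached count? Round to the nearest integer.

154

Numerator: 188 + 10 + 136 + 23 = 357
CON3 = 357 / D = 0.699
D = 357 / 0.699 = 510.7
Remaining denominator categories sum to 357
no answer / not reached = 510.7 − 357 ≈ 154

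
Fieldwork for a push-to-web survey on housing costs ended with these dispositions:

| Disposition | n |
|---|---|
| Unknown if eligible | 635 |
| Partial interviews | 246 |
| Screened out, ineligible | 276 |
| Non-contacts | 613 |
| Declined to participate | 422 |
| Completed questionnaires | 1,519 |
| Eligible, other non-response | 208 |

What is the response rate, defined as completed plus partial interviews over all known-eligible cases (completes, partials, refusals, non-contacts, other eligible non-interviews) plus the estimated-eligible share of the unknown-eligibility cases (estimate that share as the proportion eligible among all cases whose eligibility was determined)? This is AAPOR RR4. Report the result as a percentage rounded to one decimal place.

49.2%

Numerator → 1519 + 246 = 1765
Determined eligible → 1519 + 246 + 422 + 613 + 208 = 3008
e = 3008 / (3008 + 276) = 3008 / 3284 = 0.9160
e × U → 0.9160 × 635 = 581.66
Denom → 3008 + 581.66 = 3589.66
RR4 = 1765 / 3589.66 = 0.4917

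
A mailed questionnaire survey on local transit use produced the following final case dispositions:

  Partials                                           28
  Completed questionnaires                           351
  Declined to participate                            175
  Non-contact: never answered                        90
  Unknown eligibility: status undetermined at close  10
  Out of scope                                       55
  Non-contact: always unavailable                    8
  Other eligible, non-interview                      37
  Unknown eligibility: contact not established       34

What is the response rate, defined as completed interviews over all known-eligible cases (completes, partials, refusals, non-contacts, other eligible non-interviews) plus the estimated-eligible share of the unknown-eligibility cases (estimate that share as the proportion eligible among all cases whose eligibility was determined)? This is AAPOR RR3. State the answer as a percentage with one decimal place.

Never reached = 90 + 8 = 98
Unknown eligibility = 34 + 10 = 44
Top: 351
Known eligible: 351 + 28 + 175 + 98 + 37 = 689
e = 689 / (689 + 55) = 689 / 744 = 0.9261
Eligible share of unknowns: 0.9261 × 44 = 40.75
Denominator: 689 + 40.75 = 729.75
RR3 = 351 / 729.75 = 0.4810

48.1%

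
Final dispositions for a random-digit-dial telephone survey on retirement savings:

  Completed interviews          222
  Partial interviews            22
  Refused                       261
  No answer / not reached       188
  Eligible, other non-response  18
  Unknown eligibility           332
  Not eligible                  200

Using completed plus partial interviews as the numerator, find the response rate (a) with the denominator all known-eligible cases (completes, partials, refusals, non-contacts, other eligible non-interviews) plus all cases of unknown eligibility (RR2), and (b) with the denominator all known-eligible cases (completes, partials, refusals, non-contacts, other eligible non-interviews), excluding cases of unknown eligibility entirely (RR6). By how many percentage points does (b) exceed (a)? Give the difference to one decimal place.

Top: 222 + 22 = 244
Denom: 222 + 22 + 261 + 188 + 18 + 332 = 1043
RR2 = 244 / 1043 = 0.2339
Denom: 222 + 22 + 261 + 188 + 18 = 711
RR6 = 244 / 711 = 0.3432
Difference = 34.32 − 23.39 = 10.93 percentage points

10.9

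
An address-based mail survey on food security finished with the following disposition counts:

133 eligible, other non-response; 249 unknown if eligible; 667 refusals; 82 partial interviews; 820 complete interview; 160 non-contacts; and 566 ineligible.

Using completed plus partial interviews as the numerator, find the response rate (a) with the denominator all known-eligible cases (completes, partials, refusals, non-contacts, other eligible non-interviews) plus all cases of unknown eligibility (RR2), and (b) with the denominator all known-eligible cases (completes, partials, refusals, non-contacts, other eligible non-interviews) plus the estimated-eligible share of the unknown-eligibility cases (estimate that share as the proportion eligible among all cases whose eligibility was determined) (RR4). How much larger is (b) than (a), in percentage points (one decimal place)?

Top → 820 + 82 = 902
Base → 820 + 82 + 667 + 160 + 133 + 249 = 2111
RR2 = 902 / 2111 = 0.4273
Known eligible → 820 + 82 + 667 + 160 + 133 = 1862
e = 1862 / (1862 + 566) = 1862 / 2428 = 0.7669
Eligible share of unknowns → 0.7669 × 249 = 190.96
Base → 1862 + 190.96 = 2052.96
RR4 = 902 / 2052.96 = 0.4394
Difference = 43.94 − 42.73 = 1.21 percentage points

1.2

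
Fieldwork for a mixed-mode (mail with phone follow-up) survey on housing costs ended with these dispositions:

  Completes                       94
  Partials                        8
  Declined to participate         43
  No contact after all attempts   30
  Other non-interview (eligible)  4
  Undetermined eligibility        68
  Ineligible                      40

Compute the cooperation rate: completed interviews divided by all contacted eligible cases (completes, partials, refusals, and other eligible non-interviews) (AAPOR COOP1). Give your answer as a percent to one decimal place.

63.1%

Top = 94
Denominator = 94 + 8 + 43 + 4 = 149
COOP1 = 94 / 149 = 0.6309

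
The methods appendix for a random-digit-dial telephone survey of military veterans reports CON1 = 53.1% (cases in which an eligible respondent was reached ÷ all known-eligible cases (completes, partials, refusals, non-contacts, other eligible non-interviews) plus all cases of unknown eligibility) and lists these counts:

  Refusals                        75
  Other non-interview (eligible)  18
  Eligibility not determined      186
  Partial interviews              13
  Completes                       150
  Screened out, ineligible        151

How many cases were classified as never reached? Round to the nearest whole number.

Top = 150 + 13 + 75 + 18 = 256
CON1 = 256 / D = 0.531
D = 256 / 0.531 = 482.1
Other denominator terms total 442
never reached = 482.1 − 442 ≈ 40

40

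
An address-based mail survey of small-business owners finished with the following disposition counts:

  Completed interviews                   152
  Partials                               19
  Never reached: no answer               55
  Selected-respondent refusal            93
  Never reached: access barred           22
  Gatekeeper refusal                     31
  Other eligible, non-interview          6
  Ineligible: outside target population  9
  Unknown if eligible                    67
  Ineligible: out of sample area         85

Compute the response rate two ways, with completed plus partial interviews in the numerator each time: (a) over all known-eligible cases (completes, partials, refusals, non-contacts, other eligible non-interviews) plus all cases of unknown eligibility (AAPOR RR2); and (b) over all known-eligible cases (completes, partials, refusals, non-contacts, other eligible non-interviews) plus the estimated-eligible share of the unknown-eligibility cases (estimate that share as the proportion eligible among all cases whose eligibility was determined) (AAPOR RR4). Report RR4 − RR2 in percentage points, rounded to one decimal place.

Refusal or break-off = 31 + 93 = 124
No answer / not reached = 55 + 22 = 77
Ineligible = 9 + 85 = 94
Num = 152 + 19 = 171
Base = 152 + 19 + 124 + 77 + 6 + 67 = 445
RR2 = 171 / 445 = 0.3843
Known eligible = 152 + 19 + 124 + 77 + 6 = 378
e = 378 / (378 + 94) = 378 / 472 = 0.8008
e × U = 0.8008 × 67 = 53.65
Base = 378 + 53.65 = 431.65
RR4 = 171 / 431.65 = 0.3962
Difference = 39.62 − 38.43 = 1.19 percentage points

1.2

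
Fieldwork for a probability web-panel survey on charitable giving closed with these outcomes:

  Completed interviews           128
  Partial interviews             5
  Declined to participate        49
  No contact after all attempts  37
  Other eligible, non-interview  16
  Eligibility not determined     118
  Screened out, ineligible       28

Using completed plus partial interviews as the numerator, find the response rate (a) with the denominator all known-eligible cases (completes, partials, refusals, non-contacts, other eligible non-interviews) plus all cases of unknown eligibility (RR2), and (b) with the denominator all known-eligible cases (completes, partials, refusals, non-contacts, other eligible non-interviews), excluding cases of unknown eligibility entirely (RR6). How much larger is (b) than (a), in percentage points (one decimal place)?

Num → 128 + 5 = 133
Denom → 128 + 5 + 49 + 37 + 16 + 118 = 353
RR2 = 133 / 353 = 0.3768
Denom → 128 + 5 + 49 + 37 + 16 = 235
RR6 = 133 / 235 = 0.5660
Difference = 56.60 − 37.68 = 18.92 percentage points

18.9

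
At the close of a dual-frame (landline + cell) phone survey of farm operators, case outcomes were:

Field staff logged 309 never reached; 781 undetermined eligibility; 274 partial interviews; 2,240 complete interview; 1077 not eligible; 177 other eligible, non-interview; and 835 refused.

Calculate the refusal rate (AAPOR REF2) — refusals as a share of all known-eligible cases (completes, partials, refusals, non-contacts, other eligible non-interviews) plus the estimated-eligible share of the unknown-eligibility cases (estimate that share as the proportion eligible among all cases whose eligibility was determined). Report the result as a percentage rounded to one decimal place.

18.8%

Top = 835
Eligible (known) = 2240 + 274 + 835 + 309 + 177 = 3835
e = 3835 / (3835 + 1077) = 3835 / 4912 = 0.7807
Estimated eligible among unknowns = 0.7807 × 781 = 609.73
Base = 3835 + 609.73 = 4444.73
REF2 = 835 / 4444.73 = 0.1879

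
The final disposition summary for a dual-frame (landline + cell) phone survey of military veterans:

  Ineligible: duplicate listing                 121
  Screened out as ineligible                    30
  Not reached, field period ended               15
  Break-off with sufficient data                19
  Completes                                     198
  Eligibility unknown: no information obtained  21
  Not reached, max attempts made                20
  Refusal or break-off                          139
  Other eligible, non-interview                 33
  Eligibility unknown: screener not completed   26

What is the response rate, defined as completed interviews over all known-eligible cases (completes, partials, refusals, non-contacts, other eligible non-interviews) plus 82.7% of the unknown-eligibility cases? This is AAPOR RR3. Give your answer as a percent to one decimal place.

Non-contacts = 15 + 20 = 35
Undetermined eligibility = 26 + 21 = 47
Ineligible = 30 + 121 = 151
Top = 198
Determined eligible = 198 + 19 + 139 + 35 + 33 = 424
Eligible share of unknowns = 0.8270 × 47 = 38.87
Base = 424 + 38.87 = 462.87
RR3 = 198 / 462.87 = 0.4278

42.8%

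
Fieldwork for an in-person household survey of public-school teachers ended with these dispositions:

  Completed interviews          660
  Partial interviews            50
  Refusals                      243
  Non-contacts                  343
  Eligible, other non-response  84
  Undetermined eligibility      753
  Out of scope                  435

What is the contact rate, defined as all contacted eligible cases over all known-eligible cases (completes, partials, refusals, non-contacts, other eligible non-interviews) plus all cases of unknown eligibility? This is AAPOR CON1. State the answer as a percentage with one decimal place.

Top: 660 + 50 + 243 + 84 = 1037
Base: 660 + 50 + 243 + 343 + 84 + 753 = 2133
CON1 = 1037 / 2133 = 0.4862

48.6%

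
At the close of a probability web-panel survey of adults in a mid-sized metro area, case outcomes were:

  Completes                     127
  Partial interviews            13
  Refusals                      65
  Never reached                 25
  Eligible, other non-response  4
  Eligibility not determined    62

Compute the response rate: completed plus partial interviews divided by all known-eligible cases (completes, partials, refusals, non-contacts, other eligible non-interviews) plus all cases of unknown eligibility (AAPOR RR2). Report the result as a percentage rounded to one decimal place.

47.3%

Num: 127 + 13 = 140
Denominator: 127 + 13 + 65 + 25 + 4 + 62 = 296
RR2 = 140 / 296 = 0.4730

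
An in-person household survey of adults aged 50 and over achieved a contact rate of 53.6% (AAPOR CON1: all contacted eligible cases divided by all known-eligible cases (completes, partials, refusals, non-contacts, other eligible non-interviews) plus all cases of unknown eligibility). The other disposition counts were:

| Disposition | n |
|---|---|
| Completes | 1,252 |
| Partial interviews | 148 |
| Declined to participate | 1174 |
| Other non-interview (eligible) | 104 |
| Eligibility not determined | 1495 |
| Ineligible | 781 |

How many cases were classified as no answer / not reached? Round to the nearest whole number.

823

Numerator: 1252 + 148 + 1174 + 104 = 2678
CON1 = 2678 / D = 0.536
D = 2678 / 0.536 = 4996.3
Other denominator terms total 4173
no answer / not reached = 4996.3 − 4173 ≈ 823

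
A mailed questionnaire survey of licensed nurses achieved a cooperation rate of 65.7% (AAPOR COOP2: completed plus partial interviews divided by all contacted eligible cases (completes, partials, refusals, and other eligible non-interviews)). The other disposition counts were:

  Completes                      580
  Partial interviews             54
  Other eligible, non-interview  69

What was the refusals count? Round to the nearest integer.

Numerator = 580 + 54 = 634
COOP2 = 634 / D = 0.657
D = 634 / 0.657 = 965.0
Remaining denominator categories sum to 703
refusals = 965.0 − 703 ≈ 262

262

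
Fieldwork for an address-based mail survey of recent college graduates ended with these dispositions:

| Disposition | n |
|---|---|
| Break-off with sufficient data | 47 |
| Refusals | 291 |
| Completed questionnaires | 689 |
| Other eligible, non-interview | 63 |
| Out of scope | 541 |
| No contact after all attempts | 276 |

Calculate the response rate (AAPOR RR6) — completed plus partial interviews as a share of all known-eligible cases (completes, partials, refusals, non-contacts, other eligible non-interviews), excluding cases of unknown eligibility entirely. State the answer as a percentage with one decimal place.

53.9%

Num → 689 + 47 = 736
Denominator → 689 + 47 + 291 + 276 + 63 = 1366
RR6 = 736 / 1366 = 0.5388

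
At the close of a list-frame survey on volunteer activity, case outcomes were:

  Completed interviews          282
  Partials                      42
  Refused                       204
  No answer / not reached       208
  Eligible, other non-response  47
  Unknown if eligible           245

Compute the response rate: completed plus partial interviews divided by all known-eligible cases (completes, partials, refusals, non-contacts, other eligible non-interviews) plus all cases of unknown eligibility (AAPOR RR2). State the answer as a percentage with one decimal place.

Num: 282 + 42 = 324
Denom: 282 + 42 + 204 + 208 + 47 + 245 = 1028
RR2 = 324 / 1028 = 0.3152

31.5%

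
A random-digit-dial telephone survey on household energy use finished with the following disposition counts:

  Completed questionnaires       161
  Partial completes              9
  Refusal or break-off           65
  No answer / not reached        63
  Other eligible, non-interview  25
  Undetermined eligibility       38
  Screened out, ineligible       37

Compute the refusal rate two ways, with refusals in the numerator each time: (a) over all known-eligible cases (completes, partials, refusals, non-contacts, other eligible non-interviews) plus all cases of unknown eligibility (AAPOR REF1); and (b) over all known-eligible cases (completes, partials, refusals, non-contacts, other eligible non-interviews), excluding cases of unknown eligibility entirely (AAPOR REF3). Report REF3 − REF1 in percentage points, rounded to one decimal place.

Numerator: 65
Base: 161 + 9 + 65 + 63 + 25 + 38 = 361
REF1 = 65 / 361 = 0.1801
Base: 161 + 9 + 65 + 63 + 25 = 323
REF3 = 65 / 323 = 0.2012
Difference = 20.12 − 18.01 = 2.11 percentage points

2.1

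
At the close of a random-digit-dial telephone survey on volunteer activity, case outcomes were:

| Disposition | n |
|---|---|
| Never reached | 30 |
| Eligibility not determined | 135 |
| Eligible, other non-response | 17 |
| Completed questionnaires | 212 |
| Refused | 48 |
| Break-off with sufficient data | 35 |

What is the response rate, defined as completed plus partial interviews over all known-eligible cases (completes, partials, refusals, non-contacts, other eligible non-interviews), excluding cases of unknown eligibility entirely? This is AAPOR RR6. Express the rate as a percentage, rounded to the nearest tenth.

Num: 212 + 35 = 247
Denom: 212 + 35 + 48 + 30 + 17 = 342
RR6 = 247 / 342 = 0.7222

72.2%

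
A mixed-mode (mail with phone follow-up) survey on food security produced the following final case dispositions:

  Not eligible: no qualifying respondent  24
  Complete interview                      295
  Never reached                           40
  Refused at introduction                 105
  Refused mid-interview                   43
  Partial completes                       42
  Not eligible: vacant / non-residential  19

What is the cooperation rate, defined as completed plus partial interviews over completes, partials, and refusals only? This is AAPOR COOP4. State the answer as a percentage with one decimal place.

69.5%

Refusal or break-off = 105 + 43 = 148
Out of scope = 24 + 19 = 43
Numerator → 295 + 42 = 337
Denom → 295 + 42 + 148 = 485
COOP4 = 337 / 485 = 0.6948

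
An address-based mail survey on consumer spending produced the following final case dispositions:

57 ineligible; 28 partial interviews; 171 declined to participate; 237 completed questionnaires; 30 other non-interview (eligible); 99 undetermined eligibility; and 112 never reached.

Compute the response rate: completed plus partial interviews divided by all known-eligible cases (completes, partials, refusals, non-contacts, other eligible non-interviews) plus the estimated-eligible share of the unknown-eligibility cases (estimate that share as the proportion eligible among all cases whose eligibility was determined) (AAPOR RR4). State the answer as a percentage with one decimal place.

39.7%

Top = 237 + 28 = 265
Eligible (known) = 237 + 28 + 171 + 112 + 30 = 578
e = 578 / (578 + 57) = 578 / 635 = 0.9102
Estimated eligible among unknowns = 0.9102 × 99 = 90.11
Base = 578 + 90.11 = 668.11
RR4 = 265 / 668.11 = 0.3966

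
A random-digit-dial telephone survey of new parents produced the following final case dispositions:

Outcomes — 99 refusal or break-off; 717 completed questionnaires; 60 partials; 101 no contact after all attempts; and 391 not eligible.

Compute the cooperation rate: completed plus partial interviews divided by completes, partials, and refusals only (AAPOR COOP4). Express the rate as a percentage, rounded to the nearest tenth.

88.7%

Num: 717 + 60 = 777
Base: 717 + 60 + 99 = 876
COOP4 = 777 / 876 = 0.8870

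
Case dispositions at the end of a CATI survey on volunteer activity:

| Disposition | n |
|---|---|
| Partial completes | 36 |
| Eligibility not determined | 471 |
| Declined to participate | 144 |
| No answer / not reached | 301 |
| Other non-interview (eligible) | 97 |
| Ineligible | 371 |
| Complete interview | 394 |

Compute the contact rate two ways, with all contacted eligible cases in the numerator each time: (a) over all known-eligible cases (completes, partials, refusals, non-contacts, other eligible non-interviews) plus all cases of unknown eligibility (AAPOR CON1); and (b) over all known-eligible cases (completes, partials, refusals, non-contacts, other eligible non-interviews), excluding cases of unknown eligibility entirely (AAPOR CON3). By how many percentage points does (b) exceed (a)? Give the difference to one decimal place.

22.5

Num: 394 + 36 + 144 + 97 = 671
Denom: 394 + 36 + 144 + 301 + 97 + 471 = 1443
CON1 = 671 / 1443 = 0.4650
Denom: 394 + 36 + 144 + 301 + 97 = 972
CON3 = 671 / 972 = 0.6903
Difference = 69.03 − 46.50 = 22.53 percentage points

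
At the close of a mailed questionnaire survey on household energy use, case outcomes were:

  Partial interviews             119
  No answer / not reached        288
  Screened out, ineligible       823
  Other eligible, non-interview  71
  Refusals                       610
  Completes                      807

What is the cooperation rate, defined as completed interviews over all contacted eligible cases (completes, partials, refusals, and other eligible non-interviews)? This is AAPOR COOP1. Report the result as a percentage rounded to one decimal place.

50.2%

Num = 807
Denom = 807 + 119 + 610 + 71 = 1607
COOP1 = 807 / 1607 = 0.5022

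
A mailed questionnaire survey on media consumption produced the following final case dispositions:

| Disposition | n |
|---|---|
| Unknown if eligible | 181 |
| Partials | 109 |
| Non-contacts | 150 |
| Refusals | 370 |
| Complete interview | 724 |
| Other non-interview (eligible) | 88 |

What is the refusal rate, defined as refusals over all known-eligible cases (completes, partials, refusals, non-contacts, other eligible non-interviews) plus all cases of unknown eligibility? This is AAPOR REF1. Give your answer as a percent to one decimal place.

Num = 370
Denom = 724 + 109 + 370 + 150 + 88 + 181 = 1622
REF1 = 370 / 1622 = 0.2281

22.8%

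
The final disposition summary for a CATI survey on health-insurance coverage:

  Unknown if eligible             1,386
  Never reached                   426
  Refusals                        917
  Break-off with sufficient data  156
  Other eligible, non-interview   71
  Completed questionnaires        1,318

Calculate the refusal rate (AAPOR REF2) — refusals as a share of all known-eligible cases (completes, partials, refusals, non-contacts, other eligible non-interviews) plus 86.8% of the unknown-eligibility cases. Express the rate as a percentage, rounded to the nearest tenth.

22.4%

Numerator → 917
Known eligible → 1318 + 156 + 917 + 426 + 71 = 2888
Eligible share of unknowns → 0.8680 × 1386 = 1203.05
Base → 2888 + 1203.05 = 4091.05
REF2 = 917 / 4091.05 = 0.2241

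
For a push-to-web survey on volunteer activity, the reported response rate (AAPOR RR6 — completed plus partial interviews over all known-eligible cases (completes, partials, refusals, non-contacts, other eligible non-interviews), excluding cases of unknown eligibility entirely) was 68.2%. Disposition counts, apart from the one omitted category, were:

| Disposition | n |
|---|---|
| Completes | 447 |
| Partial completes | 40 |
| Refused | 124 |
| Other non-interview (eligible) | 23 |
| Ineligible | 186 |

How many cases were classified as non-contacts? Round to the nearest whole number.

Top: 447 + 40 = 487
RR6 = 487 / D = 0.682
D = 487 / 0.682 = 714.1
Other denominator terms total 634
non-contacts = 714.1 − 634 ≈ 80

80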